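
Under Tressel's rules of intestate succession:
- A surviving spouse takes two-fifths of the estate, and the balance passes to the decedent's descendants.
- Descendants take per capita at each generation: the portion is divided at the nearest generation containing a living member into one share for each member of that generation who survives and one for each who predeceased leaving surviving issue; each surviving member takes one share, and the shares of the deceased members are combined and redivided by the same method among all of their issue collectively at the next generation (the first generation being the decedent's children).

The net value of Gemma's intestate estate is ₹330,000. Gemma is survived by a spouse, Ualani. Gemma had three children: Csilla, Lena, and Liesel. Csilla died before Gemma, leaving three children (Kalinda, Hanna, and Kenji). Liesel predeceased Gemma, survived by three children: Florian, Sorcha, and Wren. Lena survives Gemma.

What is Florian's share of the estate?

Florian receives ₹22,000.

Ualani takes two-fifths of ₹330,000 = ₹132,000. The remaining ₹198,000 passes to the descendants.
The descendants' portion (₹198,000) is divided at the children's generation into 3 shares of ₹66,000. Lena takes ₹66,000. The 2 shares of the deceased (Csilla and Liesel) are combined into a pool of ₹132,000.
That pool (₹132,000) is divided at the grandchildren's generation equally among Kalinda, Hanna, Kenji, Florian, Sorcha, and Wren: ₹22,000 each.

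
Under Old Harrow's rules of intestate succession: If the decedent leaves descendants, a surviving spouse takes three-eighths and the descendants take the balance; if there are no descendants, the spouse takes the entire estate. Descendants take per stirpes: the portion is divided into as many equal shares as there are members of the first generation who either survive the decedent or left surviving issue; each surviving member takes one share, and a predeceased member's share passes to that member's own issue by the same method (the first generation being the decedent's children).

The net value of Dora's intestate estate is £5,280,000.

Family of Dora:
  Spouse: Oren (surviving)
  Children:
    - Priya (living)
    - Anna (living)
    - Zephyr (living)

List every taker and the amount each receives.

Oren takes three-eighths of £5,280,000 = £1,980,000. The remaining £3,300,000 passes to the descendants.
The descendants' portion (£3,300,000) is divided into 3 shares of £1,100,000: Priya, Anna, and Zephyr each take £1,100,000.

Oren: £1,980,000; Priya: £1,100,000; Anna: £1,100,000; Zephyr: £1,100,000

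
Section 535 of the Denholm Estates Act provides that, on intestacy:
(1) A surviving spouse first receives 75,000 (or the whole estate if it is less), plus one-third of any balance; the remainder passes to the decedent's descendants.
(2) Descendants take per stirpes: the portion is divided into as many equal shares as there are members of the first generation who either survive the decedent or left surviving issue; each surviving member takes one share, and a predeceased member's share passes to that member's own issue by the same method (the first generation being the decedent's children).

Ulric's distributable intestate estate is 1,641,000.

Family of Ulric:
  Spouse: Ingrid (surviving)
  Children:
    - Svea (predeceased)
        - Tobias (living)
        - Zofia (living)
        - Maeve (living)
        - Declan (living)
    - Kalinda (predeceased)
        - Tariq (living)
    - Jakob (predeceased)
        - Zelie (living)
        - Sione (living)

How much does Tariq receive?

Tariq receives 348,000.

Ingrid first takes 75,000, leaving a balance of 1,566,000. Ingrid then takes one-third of the balance (522,000), for a total of 597,000. The remaining 1,044,000 passes to the descendants.
The descendants' portion (1,044,000) is divided into 3 shares of 348,000: Svea's 348,000 share passes to Svea's issue; Kalinda's 348,000 share passes to Kalinda's issue; Jakob's 348,000 share passes to Jakob's issue.
Svea's share (348,000) is divided into 4 shares of 87,000: Tobias, Zofia, Maeve, and Declan each take 87,000.
Kalinda's share (348,000) passes entirely to Tariq.
Jakob's share (348,000) is divided into 2 shares of 174,000: Zelie and Sione each take 174,000.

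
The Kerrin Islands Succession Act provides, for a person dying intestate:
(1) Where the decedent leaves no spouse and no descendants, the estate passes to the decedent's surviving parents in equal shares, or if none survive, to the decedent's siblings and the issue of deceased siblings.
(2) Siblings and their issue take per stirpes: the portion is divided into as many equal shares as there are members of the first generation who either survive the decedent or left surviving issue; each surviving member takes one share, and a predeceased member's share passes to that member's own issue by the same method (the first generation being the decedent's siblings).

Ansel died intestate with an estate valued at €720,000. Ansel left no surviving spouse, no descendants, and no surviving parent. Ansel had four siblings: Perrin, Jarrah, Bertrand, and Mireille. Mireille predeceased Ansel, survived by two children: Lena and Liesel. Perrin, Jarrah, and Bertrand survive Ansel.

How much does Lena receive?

Lena receives €90,000.

The entire €720,000 passes to the siblings and their issue.
That amount (€720,000) is divided into 4 shares of €180,000: Perrin, Jarrah, and Bertrand each take €180,000; Mireille's €180,000 share passes to Mireille's issue.
Mireille's share (€180,000) is divided into 2 shares of €90,000: Lena and Liesel each take €90,000.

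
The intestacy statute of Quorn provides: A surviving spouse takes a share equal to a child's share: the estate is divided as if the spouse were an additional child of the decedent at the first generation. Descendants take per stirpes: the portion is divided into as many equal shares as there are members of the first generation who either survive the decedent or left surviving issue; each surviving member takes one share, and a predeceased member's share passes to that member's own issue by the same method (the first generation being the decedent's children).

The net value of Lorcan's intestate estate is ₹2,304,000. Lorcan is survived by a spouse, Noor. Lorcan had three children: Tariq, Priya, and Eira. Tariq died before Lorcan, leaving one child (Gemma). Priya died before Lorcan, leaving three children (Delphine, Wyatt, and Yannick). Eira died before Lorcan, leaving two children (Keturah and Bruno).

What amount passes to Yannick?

The spouse counts as an additional share at the children's level, so there are 4 primary shares of ₹576,000. Noor takes one such share (₹576,000).
The children's combined portion (₹1,728,000) is divided into 3 shares of ₹576,000: Tariq's ₹576,000 share passes to Tariq's issue; Priya's ₹576,000 share passes to Priya's issue; Eira's ₹576,000 share passes to Eira's issue.
Tariq's share (₹576,000) passes entirely to Gemma.
Priya's share (₹576,000) is divided into 3 shares of ₹192,000: Delphine, Wyatt, and Yannick each take ₹192,000.
Eira's share (₹576,000) is divided into 2 shares of ₹288,000: Keturah and Bruno each take ₹288,000.

Yannick receives ₹192,000.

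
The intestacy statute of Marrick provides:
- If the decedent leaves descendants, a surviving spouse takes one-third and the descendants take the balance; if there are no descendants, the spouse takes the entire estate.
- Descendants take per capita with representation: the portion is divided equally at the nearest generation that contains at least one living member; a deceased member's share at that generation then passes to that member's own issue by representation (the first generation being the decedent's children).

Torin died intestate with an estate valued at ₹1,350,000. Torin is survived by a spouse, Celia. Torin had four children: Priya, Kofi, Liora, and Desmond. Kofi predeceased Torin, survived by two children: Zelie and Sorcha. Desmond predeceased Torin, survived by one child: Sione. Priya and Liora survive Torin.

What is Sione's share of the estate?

Sione receives ₹225,000.

Celia takes one-third of ₹1,350,000 = ₹450,000. The remaining ₹900,000 passes to the descendants.
The descendants' portion (₹900,000) is divided into 4 shares of ₹225,000: Priya and Liora each take ₹225,000; Kofi's ₹225,000 share passes to Kofi's issue; Desmond's ₹225,000 share passes to Desmond's issue.
Kofi's share (₹225,000) is divided into 2 shares of ₹112,500: Zelie and Sorcha each take ₹112,500.
Desmond's share (₹225,000) passes entirely to Sione.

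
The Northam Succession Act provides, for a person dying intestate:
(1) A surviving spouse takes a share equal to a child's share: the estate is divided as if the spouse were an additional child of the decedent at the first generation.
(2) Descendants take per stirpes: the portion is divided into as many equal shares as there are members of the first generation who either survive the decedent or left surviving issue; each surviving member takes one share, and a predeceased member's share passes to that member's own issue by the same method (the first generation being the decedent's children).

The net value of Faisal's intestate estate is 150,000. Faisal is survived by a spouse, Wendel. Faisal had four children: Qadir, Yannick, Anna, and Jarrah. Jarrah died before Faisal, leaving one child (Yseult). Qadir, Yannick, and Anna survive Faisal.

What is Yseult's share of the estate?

Yseult receives 30,000.

The spouse counts as an additional share at the children's level, so there are 5 primary shares of 30,000. Wendel takes one such share (30,000).
The children's combined portion (120,000) is divided into 4 shares of 30,000: Qadir, Yannick, and Anna each take 30,000; Jarrah's 30,000 share passes to Jarrah's issue.
Jarrah's share (30,000) passes entirely to Yseult.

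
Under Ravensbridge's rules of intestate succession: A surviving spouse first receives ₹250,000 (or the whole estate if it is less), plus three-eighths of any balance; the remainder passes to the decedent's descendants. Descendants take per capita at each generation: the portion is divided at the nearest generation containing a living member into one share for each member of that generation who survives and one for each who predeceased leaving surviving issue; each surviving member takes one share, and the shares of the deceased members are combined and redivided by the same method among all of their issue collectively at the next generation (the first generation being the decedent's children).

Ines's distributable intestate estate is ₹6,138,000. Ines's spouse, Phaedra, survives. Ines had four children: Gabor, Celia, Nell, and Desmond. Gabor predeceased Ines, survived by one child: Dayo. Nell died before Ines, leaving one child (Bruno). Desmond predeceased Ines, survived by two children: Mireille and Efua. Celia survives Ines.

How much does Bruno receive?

Phaedra first takes ₹250,000, leaving a balance of ₹5,888,000. Phaedra then takes three-eighths of the balance (₹2,208,000), for a total of ₹2,458,000. The remaining ₹3,680,000 passes to the descendants.
The descendants' portion (₹3,680,000) is divided at the children's generation into 4 shares of ₹920,000. Celia takes ₹920,000. The 3 shares of the deceased (Gabor, Nell, and Desmond) are combined into a pool of ₹2,760,000.
That pool (₹2,760,000) is divided at the grandchildren's generation equally among Dayo, Bruno, Mireille, and Efua: ₹690,000 each.

Bruno receives ₹690,000.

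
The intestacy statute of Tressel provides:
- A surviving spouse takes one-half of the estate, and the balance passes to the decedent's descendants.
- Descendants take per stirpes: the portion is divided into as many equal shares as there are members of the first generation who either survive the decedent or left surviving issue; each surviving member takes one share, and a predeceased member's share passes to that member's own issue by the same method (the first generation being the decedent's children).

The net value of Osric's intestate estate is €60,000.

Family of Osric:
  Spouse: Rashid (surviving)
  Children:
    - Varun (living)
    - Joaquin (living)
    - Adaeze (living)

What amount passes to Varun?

Rashid takes one-half of €60,000 = €30,000. The remaining €30,000 passes to the descendants.
The descendants' portion (€30,000) is divided into 3 shares of €10,000: Varun, Joaquin, and Adaeze each take €10,000.

Varun receives €10,000.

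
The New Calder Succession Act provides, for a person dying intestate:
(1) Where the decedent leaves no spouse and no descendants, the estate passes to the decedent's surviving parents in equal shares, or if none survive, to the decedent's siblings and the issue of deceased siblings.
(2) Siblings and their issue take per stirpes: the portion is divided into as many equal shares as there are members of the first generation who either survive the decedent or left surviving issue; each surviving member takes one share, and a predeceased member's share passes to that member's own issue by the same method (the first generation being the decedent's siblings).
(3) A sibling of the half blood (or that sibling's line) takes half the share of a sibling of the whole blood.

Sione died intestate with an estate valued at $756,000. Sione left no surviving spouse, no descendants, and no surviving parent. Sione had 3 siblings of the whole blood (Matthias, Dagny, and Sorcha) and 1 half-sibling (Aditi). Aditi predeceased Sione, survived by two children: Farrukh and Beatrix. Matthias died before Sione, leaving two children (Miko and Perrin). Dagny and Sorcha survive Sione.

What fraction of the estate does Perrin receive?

The entire $756,000 passes to the siblings and their issue.
Counting each half-blood sibling's line as half a unit, there are 7/2 units in $756,000, so one unit is $216,000. Whole-blood lines (Matthias, Dagny, and Sorcha) take $216,000 each; half-blood lines (Aditi) take $108,000 each.
Aditi's share ($108,000) is divided into 2 shares of $54,000: Farrukh and Beatrix each take $54,000.
Matthias's share ($216,000) is divided into 2 shares of $108,000: Miko and Perrin each take $108,000.

Perrin receives 1/7 of the estate.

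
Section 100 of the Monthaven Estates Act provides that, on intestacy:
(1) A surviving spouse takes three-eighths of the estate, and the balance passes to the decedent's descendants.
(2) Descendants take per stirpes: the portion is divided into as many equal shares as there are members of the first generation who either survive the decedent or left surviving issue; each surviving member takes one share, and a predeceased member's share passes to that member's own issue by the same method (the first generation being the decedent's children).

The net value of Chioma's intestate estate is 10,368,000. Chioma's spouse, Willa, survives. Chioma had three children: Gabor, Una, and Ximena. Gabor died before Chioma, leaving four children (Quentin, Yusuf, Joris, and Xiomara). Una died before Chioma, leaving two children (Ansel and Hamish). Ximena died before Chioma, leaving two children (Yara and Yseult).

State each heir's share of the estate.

Willa: 3,888,000; Quentin: 540,000; Yusuf: 540,000; Joris: 540,000; Xiomara: 540,000; Ansel: 1,080,000; Hamish: 1,080,000; Yara: 1,080,000; Yseult: 1,080,000

Willa takes three-eighths of 10,368,000 = 3,888,000. The remaining 6,480,000 passes to the descendants.
The descendants' portion (6,480,000) is divided into 3 shares of 2,160,000: Gabor's 2,160,000 share passes to Gabor's issue; Una's 2,160,000 share passes to Una's issue; Ximena's 2,160,000 share passes to Ximena's issue.
Gabor's share (2,160,000) is divided into 4 shares of 540,000: Quentin, Yusuf, Joris, and Xiomara each take 540,000.
Una's share (2,160,000) is divided into 2 shares of 1,080,000: Ansel and Hamish each take 1,080,000.
Ximena's share (2,160,000) is divided into 2 shares of 1,080,000: Yara and Yseult each take 1,080,000.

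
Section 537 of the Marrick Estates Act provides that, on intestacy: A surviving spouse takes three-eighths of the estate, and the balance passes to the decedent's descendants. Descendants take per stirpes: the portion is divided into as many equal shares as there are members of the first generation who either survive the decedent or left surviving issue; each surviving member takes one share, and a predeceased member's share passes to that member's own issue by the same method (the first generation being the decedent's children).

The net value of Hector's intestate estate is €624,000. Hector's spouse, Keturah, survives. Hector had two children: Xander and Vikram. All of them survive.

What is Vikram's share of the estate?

Vikram receives €195,000.

Keturah takes three-eighths of €624,000 = €234,000. The remaining €390,000 passes to the descendants.
The descendants' portion (€390,000) is divided into 2 shares of €195,000: Xander and Vikram each take €195,000.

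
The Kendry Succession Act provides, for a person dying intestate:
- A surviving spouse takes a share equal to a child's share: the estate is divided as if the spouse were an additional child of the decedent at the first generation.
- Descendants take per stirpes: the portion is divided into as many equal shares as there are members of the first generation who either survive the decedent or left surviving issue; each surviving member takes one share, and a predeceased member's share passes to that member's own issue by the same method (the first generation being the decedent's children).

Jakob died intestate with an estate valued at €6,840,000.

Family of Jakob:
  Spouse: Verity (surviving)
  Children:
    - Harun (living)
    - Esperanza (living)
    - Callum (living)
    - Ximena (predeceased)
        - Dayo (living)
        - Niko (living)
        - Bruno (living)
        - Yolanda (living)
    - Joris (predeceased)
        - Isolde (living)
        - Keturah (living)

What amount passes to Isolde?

Isolde receives €570,000.

The spouse counts as an additional share at the children's level, so there are 6 primary shares of €1,140,000. Verity takes one such share (€1,140,000).
The children's combined portion (€5,700,000) is divided into 5 shares of €1,140,000: Harun, Esperanza, and Callum each take €1,140,000; Ximena's €1,140,000 share passes to Ximena's issue; Joris's €1,140,000 share passes to Joris's issue.
Ximena's share (€1,140,000) is divided into 4 shares of €285,000: Dayo, Niko, Bruno, and Yolanda each take €285,000.
Joris's share (€1,140,000) is divided into 2 shares of €570,000: Isolde and Keturah each take €570,000.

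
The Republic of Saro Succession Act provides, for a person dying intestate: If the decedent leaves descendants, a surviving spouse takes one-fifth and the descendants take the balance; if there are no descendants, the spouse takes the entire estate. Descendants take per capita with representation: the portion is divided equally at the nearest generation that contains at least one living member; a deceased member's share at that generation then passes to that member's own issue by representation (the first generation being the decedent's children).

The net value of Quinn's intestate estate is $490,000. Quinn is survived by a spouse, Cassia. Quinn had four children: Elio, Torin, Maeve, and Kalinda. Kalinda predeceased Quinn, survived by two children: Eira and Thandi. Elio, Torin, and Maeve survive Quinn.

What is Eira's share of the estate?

Eira receives $49,000.

Cassia takes one-fifth of $490,000 = $98,000. The remaining $392,000 passes to the descendants.
The descendants' portion ($392,000) is divided into 4 shares of $98,000: Elio, Torin, and Maeve each take $98,000; Kalinda's $98,000 share passes to Kalinda's issue.
Kalinda's share ($98,000) is divided into 2 shares of $49,000: Eira and Thandi each take $49,000.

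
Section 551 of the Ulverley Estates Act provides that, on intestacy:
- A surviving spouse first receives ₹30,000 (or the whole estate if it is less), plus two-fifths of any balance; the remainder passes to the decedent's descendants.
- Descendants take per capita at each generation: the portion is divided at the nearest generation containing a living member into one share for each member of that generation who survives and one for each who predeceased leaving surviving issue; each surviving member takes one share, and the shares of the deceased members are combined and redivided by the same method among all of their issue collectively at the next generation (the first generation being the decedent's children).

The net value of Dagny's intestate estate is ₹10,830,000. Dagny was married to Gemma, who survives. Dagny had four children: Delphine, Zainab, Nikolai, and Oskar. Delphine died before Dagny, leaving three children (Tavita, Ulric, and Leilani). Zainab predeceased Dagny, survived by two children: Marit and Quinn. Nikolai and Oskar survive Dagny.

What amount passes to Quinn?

Gemma first takes ₹30,000, leaving a balance of ₹10,800,000. Gemma then takes two-fifths of the balance (₹4,320,000), for a total of ₹4,350,000. The remaining ₹6,480,000 passes to the descendants.
The descendants' portion (₹6,480,000) is divided at the children's generation into 4 shares of ₹1,620,000. Nikolai and Oskar each take ₹1,620,000. The 2 shares of the deceased (Delphine and Zainab) are combined into a pool of ₹3,240,000.
That pool (₹3,240,000) is divided at the grandchildren's generation equally among Tavita, Ulric, Leilani, Marit, and Quinn: ₹648,000 each.

Quinn receives ₹648,000.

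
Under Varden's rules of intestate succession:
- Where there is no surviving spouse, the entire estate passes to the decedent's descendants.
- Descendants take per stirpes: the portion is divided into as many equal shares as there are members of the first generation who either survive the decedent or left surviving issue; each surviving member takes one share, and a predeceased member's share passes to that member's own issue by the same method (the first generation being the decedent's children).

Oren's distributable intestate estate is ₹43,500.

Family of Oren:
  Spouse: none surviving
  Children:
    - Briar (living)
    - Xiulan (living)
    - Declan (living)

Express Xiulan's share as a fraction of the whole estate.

The entire ₹43,500 passes to the descendants.
That amount (₹43,500) is divided into 3 shares of ₹14,500: Briar, Xiulan, and Declan each take ₹14,500.

Xiulan receives 1/3 of the estate.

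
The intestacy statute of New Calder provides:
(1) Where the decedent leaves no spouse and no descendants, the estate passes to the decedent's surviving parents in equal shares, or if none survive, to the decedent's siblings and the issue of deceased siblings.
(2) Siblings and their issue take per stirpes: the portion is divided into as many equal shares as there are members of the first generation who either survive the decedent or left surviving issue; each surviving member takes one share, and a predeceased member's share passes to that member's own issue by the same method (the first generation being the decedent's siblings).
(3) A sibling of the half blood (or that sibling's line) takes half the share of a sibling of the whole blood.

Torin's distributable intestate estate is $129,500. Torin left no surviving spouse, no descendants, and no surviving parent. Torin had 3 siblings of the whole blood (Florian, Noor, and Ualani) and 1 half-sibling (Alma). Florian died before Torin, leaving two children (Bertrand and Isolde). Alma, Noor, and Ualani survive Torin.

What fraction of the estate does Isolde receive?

Isolde receives 1/7 of the estate.

The entire $129,500 passes to the siblings and their issue.
Counting each half-blood sibling's line as half a unit, there are 7/2 units in $129,500, so one unit is $37,000. Whole-blood lines (Florian, Noor, and Ualani) take $37,000 each; half-blood lines (Alma) take $18,500 each.
Florian's share ($37,000) is divided into 2 shares of $18,500: Bertrand and Isolde each take $18,500.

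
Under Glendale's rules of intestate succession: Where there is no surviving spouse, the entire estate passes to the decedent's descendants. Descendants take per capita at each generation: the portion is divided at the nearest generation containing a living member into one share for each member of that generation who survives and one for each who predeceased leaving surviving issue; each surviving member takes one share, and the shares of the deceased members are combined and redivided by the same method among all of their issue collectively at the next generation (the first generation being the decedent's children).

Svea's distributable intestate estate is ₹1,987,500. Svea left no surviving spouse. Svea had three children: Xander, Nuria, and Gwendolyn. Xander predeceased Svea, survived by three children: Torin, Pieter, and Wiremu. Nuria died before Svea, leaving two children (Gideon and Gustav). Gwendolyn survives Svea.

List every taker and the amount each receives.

The entire ₹1,987,500 passes to the descendants.
That amount (₹1,987,500) is divided at the children's generation into 3 shares of ₹662,500. Gwendolyn takes ₹662,500. The 2 shares of the deceased (Xander and Nuria) are combined into a pool of ₹1,325,000.
That pool (₹1,325,000) is divided at the grandchildren's generation equally among Torin, Pieter, Wiremu, Gideon, and Gustav: ₹265,000 each.

Torin: ₹265,000; Pieter: ₹265,000; Wiremu: ₹265,000; Gideon: ₹265,000; Gustav: ₹265,000; Gwendolyn: ₹662,500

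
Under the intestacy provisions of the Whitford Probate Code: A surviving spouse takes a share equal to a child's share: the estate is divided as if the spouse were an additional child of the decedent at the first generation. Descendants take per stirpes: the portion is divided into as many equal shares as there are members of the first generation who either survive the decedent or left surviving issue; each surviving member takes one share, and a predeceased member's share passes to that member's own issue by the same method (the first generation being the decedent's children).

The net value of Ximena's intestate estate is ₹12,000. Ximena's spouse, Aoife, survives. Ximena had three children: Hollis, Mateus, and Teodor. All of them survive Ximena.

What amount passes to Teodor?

Teodor receives ₹3,000.

The spouse counts as an additional share at the children's level, so there are 4 primary shares of ₹3,000. Aoife takes one such share (₹3,000).
The children's combined portion (₹9,000) is divided into 3 shares of ₹3,000: Hollis, Mateus, and Teodor each take ₹3,000.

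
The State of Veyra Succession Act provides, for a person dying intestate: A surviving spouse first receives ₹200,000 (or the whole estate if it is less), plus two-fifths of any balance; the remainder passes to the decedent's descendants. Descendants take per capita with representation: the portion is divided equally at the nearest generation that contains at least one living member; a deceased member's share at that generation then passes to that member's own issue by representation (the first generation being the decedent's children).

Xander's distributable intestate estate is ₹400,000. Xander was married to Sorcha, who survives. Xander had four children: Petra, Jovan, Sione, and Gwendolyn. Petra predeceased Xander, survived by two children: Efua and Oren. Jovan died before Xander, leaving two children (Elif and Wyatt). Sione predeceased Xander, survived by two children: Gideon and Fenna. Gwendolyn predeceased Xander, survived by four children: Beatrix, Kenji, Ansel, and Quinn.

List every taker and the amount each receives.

Sorcha first takes ₹200,000, leaving a balance of ₹200,000. Sorcha then takes two-fifths of the balance (₹80,000), for a total of ₹280,000. The remaining ₹120,000 passes to the descendants.
No child survives, so the initial division is made at the grandchildren's generation.
The descendants' portion (₹120,000) is divided into 10 shares of ₹12,000: Efua, Oren, Elif, Wyatt, Gideon, Fenna, Beatrix, Kenji, Ansel, and Quinn each take ₹12,000.

Sorcha: ₹280,000; Efua: ₹12,000; Oren: ₹12,000; Elif: ₹12,000; Wyatt: ₹12,000; Gideon: ₹12,000; Fenna: ₹12,000; Beatrix: ₹12,000; Kenji: ₹12,000; Ansel: ₹12,000; Quinn: ₹12,000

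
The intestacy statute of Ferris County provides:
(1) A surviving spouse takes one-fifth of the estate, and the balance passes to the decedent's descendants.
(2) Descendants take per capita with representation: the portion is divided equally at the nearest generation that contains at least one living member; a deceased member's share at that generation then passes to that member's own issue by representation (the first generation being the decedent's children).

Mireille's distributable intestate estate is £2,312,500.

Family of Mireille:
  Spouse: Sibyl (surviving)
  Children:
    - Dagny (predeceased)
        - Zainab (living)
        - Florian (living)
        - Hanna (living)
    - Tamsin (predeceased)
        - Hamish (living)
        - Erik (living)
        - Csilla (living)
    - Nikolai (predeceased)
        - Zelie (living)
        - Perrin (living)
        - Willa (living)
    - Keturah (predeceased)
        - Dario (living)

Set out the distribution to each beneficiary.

Sibyl: £462,500; Zainab: £185,000; Florian: £185,000; Hanna: £185,000; Hamish: £185,000; Erik: £185,000; Csilla: £185,000; Zelie: £185,000; Perrin: £185,000; Willa: £185,000; Dario: £185,000

Sibyl takes one-fifth of £2,312,500 = £462,500. The remaining £1,850,000 passes to the descendants.
No child survives, so the initial division is made at the grandchildren's generation.
The descendants' portion (£1,850,000) is divided into 10 shares of £185,000: Zainab, Florian, Hanna, Hamish, Erik, Csilla, Zelie, Perrin, Willa, and Dario each take £185,000.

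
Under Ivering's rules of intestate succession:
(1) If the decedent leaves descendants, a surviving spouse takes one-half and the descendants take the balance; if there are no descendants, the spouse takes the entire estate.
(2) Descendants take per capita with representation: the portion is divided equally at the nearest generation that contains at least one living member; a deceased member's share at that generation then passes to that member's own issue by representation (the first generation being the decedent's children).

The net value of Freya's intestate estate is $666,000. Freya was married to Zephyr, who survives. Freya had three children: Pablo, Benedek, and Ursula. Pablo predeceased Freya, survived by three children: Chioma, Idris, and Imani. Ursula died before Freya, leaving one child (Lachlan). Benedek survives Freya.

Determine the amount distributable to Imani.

Zephyr takes one-half of $666,000 = $333,000. The remaining $333,000 passes to the descendants.
The descendants' portion ($333,000) is divided into 3 shares of $111,000: Benedek takes $111,000; Pablo's $111,000 share passes to Pablo's issue; Ursula's $111,000 share passes to Ursula's issue.
Pablo's share ($111,000) is divided into 3 shares of $37,000: Chioma, Idris, and Imani each take $37,000.
Ursula's share ($111,000) passes entirely to Lachlan.

Imani receives $37,000.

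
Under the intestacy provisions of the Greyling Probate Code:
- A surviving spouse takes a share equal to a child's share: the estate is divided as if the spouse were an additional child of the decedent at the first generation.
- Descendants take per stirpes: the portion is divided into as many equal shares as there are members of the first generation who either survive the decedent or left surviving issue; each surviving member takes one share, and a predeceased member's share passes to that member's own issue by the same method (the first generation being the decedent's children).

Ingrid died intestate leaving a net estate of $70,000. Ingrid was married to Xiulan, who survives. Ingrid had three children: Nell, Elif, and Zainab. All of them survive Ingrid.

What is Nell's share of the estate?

The spouse counts as an additional share at the children's level, so there are 4 primary shares of $17,500. Xiulan takes one such share ($17,500).
The children's combined portion ($52,500) is divided into 3 shares of $17,500: Nell, Elif, and Zainab each take $17,500.

Nell receives $17,500.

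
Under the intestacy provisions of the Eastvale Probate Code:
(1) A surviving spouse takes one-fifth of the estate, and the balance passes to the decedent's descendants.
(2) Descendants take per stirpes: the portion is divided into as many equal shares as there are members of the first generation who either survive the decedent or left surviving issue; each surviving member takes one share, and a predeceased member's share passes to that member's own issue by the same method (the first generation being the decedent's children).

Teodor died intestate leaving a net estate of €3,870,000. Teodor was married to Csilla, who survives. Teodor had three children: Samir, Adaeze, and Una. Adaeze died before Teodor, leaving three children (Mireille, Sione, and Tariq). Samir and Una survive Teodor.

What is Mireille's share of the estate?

Mireille receives €344,000.

Csilla takes one-fifth of €3,870,000 = €774,000. The remaining €3,096,000 passes to the descendants.
The descendants' portion (€3,096,000) is divided into 3 shares of €1,032,000: Samir and Una each take €1,032,000; Adaeze's €1,032,000 share passes to Adaeze's issue.
Adaeze's share (€1,032,000) is divided into 3 shares of €344,000: Mireille, Sione, and Tariq each take €344,000.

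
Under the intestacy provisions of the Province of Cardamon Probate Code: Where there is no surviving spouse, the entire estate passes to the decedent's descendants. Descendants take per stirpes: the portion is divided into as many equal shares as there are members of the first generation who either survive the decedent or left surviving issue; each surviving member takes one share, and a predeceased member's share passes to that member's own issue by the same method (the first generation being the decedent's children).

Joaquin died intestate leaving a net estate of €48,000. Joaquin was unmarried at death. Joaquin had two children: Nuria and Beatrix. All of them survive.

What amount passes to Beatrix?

Beatrix receives €24,000.

The entire €48,000 passes to the descendants.
That amount (€48,000) is divided into 2 shares of €24,000: Nuria and Beatrix each take €24,000.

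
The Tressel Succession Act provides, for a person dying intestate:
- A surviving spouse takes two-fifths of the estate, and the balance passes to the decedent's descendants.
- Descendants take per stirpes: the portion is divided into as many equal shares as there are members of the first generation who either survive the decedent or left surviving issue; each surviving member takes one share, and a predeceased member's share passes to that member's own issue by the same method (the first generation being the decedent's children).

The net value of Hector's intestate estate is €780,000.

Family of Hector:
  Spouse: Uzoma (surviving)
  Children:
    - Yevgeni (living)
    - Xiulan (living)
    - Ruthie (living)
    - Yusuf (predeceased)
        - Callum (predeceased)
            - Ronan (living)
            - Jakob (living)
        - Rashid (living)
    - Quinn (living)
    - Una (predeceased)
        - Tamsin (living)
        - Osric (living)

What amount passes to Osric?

Osric receives €39,000.

Uzoma takes two-fifths of €780,000 = €312,000. The remaining €468,000 passes to the descendants.
The descendants' portion (€468,000) is divided into 6 shares of €78,000: Yevgeni, Xiulan, Ruthie, and Quinn each take €78,000; Yusuf's €78,000 share passes to Yusuf's issue; Una's €78,000 share passes to Una's issue.
Yusuf's share (€78,000) is divided into 2 shares of €39,000: Rashid takes €39,000; Callum's €39,000 share passes to Callum's issue.
Callum's share (€39,000) is divided into 2 shares of €19,500: Ronan and Jakob each take €19,500.
Una's share (€78,000) is divided into 2 shares of €39,000: Tamsin and Osric each take €39,000.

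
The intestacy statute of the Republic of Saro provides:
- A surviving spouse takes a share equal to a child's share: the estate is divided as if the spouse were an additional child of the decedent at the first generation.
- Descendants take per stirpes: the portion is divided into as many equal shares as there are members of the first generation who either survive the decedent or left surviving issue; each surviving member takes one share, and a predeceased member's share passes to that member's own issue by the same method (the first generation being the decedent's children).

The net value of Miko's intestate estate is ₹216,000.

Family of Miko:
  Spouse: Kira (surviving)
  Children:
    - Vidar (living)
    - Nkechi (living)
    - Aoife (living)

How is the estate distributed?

The spouse counts as an additional share at the children's level, so there are 4 primary shares of ₹54,000. Kira takes one such share (₹54,000).
The children's combined portion (₹162,000) is divided into 3 shares of ₹54,000: Vidar, Nkechi, and Aoife each take ₹54,000.

Kira: ₹54,000; Vidar: ₹54,000; Nkechi: ₹54,000; Aoife: ₹54,000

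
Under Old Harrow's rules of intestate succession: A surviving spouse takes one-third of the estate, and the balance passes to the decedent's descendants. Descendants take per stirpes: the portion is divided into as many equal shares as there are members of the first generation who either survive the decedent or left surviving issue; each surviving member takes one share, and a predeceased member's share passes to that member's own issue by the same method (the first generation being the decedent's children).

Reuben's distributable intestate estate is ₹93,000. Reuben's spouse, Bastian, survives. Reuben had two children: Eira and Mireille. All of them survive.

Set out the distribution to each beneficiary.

Bastian takes one-third of ₹93,000 = ₹31,000. The remaining ₹62,000 passes to the descendants.
The descendants' portion (₹62,000) is divided into 2 shares of ₹31,000: Eira and Mireille each take ₹31,000.

Bastian: ₹31,000; Eira: ₹31,000; Mireille: ₹31,000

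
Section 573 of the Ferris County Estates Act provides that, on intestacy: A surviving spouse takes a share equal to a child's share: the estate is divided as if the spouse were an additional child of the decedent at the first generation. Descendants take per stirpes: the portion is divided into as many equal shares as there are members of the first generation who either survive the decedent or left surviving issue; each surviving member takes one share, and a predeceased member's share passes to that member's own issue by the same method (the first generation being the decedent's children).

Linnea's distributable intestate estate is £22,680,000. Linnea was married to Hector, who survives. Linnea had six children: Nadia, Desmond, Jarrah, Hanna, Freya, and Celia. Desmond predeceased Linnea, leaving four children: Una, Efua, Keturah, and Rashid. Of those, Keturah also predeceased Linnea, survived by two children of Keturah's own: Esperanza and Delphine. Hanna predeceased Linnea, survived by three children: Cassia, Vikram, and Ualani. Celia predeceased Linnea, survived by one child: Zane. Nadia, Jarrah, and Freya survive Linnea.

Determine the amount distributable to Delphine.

The spouse counts as an additional share at the children's level, so there are 7 primary shares of £3,240,000. Hector takes one such share (£3,240,000).
The children's combined portion (£19,440,000) is divided into 6 shares of £3,240,000: Nadia, Jarrah, and Freya each take £3,240,000; Desmond's £3,240,000 share passes to Desmond's issue; Hanna's £3,240,000 share passes to Hanna's issue; Celia's £3,240,000 share passes to Celia's issue.
Desmond's share (£3,240,000) is divided into 4 shares of £810,000: Una, Efua, and Rashid each take £810,000; Keturah's £810,000 share passes to Keturah's issue.
Keturah's share (£810,000) is divided into 2 shares of £405,000: Esperanza and Delphine each take £405,000.
Hanna's share (£3,240,000) is divided into 3 shares of £1,080,000: Cassia, Vikram, and Ualani each take £1,080,000.
Celia's share (£3,240,000) passes entirely to Zane.

Delphine receives £405,000.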